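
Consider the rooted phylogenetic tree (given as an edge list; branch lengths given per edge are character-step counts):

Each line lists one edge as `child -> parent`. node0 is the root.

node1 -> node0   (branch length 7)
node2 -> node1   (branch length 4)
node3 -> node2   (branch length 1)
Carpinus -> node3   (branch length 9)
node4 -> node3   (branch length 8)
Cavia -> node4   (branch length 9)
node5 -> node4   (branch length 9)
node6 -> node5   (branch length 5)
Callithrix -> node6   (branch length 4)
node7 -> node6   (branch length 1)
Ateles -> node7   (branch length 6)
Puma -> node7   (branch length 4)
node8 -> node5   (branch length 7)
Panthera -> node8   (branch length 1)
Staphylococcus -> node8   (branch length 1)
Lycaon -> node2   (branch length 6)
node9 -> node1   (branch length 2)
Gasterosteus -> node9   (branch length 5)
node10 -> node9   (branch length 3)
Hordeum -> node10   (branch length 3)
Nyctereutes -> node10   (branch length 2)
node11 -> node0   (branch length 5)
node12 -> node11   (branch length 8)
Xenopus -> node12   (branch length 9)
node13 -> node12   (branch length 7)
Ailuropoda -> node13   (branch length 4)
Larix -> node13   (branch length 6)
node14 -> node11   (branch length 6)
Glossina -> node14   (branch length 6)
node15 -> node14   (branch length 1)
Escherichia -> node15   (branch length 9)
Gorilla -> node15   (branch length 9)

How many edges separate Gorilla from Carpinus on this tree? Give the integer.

The MRCA of Gorilla and Carpinus is the root of the tree.
From Gorilla up to that node: 4 branches. From Carpinus up to the same node: 4 branches. Total: 4 + 4 = 8.

8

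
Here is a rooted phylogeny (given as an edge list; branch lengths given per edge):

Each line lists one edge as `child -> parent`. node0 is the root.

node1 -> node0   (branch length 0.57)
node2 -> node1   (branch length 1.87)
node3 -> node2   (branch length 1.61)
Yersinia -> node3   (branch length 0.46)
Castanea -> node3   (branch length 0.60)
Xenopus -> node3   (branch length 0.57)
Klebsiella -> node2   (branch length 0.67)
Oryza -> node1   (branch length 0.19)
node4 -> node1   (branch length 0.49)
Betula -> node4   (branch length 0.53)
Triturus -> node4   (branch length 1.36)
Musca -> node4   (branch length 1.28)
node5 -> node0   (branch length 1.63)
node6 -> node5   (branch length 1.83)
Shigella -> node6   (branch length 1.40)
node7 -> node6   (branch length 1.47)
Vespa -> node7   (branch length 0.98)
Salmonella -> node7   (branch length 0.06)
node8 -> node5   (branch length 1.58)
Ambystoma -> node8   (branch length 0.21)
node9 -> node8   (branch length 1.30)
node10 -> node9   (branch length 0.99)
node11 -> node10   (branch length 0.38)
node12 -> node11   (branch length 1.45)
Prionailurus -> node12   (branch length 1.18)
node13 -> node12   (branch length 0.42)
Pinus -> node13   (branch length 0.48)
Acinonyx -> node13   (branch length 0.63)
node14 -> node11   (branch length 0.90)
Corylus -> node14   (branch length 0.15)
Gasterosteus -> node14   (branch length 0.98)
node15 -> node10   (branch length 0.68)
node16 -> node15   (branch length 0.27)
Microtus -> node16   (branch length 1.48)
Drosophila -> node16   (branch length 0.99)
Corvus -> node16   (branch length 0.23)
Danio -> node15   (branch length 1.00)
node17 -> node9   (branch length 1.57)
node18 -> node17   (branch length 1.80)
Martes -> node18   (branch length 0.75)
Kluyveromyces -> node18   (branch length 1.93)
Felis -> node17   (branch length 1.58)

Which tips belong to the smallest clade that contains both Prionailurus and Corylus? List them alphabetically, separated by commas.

Acinonyx, Corylus, Gasterosteus, Pinus, Prionailurus

Tracing Prionailurus: it sits inside (Prionailurus,(Pinus,Acinonyx)).
Tracing Corylus: it sits inside (Corylus,Gasterosteus).
The smallest clade enclosing both is ((Prionailurus,(Pinus,Acinonyx)),(Corylus,Gasterosteus)); the answer is its 5 terminal taxa in alphabetical order.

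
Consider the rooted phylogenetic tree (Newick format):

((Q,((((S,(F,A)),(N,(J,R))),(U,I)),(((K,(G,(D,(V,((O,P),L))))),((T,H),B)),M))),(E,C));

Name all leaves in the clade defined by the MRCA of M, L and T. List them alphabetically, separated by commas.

B, D, G, H, K, L, M, O, P, T, V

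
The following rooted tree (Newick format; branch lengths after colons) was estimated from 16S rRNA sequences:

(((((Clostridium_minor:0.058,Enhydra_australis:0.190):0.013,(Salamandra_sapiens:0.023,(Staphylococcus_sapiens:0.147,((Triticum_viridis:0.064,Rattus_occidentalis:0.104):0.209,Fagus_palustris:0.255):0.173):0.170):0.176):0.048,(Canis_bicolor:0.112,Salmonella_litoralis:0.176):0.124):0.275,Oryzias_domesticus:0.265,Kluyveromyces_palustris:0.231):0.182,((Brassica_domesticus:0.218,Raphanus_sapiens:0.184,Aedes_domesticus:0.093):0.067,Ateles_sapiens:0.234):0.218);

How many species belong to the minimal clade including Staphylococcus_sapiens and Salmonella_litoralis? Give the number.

9

The MRCA of Staphylococcus_sapiens and Salmonella_litoralis is the node subtending (((Clostridium_minor,Enhydra_australis),(Salamandra_sapiens,(Staphylococcus_sapiens,((Triticum_viridis,Rattus_occidentalis),Fagus_palustris)))),(Canis_bicolor,Salmonella_litoralis)).
That clade contains 9 terminal taxa: Canis_bicolor, Clostridium_minor, Enhydra_australis, Fagus_palustris, Rattus_occidentalis, Salamandra_sapiens, Salmonella_litoralis, Staphylococcus_sapiens, Triticum_viridis.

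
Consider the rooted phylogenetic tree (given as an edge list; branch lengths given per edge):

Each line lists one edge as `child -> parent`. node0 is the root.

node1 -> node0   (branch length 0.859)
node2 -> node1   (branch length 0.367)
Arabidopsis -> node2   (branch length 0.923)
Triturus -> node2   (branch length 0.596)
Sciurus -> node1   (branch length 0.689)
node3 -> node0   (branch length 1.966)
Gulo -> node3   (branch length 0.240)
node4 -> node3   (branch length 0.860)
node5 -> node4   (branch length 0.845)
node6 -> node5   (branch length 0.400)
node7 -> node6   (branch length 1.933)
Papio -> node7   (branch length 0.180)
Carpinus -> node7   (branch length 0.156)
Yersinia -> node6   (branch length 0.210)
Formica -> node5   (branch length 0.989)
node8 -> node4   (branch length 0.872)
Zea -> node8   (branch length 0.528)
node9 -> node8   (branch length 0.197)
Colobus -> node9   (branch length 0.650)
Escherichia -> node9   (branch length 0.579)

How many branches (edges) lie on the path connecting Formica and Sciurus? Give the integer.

The MRCA of Formica and Sciurus is the root of the tree.
From Formica up to that node: 4 branches. From Sciurus up to the same node: 2 branches. Total: 4 + 2 = 6.

6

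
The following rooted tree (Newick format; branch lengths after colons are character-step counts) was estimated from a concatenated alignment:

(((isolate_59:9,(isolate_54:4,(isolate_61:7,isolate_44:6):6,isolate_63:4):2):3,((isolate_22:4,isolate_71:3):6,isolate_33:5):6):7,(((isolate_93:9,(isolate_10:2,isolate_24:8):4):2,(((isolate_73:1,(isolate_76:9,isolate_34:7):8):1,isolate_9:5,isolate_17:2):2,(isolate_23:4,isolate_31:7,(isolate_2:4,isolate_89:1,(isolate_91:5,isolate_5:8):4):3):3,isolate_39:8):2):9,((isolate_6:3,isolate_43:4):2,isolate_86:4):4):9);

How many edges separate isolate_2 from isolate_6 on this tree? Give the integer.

The MRCA of isolate_2 and isolate_6 is the node subtending (((isolate_93,(isolate_10,isolate_24)),(((isolate_73,(isolate_76,isolate_34)),isolate_9,isolate_17),(isolate_23,isolate_31,(isolate_2,isolate_89,(isolate_91,isolate_5))),isolate_39)),((isolate_6,isolate_43),isolate_86)).
From isolate_2 up to that node: 5 branches. From isolate_6 up to the same node: 3 branches. Total: 5 + 3 = 8.

8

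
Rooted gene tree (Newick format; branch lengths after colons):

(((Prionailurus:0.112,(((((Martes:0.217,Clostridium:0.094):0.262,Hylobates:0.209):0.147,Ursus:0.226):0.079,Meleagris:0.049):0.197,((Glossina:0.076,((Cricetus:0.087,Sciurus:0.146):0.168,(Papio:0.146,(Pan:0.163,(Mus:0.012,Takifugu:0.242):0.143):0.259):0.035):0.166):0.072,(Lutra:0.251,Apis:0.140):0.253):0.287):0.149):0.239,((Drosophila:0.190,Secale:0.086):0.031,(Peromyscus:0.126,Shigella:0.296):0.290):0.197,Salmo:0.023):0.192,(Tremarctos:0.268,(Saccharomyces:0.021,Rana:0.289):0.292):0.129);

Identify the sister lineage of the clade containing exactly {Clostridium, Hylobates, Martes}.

Ursus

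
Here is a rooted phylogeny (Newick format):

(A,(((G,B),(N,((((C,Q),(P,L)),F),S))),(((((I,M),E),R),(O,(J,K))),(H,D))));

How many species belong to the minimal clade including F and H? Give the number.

18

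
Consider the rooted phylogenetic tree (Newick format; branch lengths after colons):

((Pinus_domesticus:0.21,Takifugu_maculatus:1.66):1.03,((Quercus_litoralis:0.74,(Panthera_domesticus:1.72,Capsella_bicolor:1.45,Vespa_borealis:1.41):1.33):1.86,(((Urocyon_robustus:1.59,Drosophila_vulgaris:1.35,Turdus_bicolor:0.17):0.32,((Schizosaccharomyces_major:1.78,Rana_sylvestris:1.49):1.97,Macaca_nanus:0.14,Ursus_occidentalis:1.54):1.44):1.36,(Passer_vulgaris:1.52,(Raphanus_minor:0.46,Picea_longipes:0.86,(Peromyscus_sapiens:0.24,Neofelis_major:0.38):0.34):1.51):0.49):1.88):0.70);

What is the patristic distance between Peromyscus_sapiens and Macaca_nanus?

5.52

The path runs Peromyscus_sapiens → … → MRCA → … → Macaca_nanus; the MRCA is the node subtending (((Urocyon_robustus,Drosophila_vulgaris,Turdus_bicolor),((Schizosaccharomyces_major,Rana_sylvestris),Macaca_nanus,Ursus_occidentalis)),(Passer_vulgaris,(Raphanus_minor,Picea_longipes,(Peromyscus_sapiens,Neofelis_major)))).
Branch lengths along that path: 0.24 + 0.34 + 1.51 + 0.49 + 1.36 + 1.44 + 0.14 = 5.52.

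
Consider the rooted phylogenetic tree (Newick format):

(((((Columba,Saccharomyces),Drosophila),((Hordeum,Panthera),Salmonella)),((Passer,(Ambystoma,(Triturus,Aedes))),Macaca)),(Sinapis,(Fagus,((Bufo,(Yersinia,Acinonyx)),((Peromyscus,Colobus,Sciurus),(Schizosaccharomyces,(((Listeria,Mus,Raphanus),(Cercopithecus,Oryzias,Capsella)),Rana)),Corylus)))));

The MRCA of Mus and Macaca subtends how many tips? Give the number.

The MRCA of Mus and Macaca is the root, so the clade is the entire tree.
That clade contains 28 terminal taxa: Acinonyx, Aedes, Ambystoma, Bufo, Capsella, Cercopithecus, Colobus, Columba, Corylus, Drosophila, Fagus, Hordeum, Listeria, Macaca, Mus, Oryzias, Panthera, Passer, Peromyscus, Rana, Raphanus, Saccharomyces, Salmonella, Schizosaccharomyces, Sciurus, Sinapis, Triturus, Yersinia.

28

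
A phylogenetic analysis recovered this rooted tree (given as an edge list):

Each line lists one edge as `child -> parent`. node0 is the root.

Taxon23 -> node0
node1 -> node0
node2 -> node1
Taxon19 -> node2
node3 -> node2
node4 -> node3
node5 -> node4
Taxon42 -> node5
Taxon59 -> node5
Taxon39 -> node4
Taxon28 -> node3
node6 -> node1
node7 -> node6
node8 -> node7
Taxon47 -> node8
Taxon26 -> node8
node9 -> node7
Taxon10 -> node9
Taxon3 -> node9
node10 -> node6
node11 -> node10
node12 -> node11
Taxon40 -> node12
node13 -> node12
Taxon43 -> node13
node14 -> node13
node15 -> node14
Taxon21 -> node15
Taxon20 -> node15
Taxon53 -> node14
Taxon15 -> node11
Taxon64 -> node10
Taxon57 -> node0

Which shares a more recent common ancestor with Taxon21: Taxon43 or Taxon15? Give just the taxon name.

Taxon43

The MRCA of Taxon21 and Taxon43 subtends (Taxon43,((Taxon21,Taxon20),Taxon53)) (4 taxa).
The MRCA of Taxon21 and Taxon15 subtends ((Taxon40,(Taxon43,((Taxon21,Taxon20),Taxon53))),Taxon15) (6 taxa).
The first is nested inside the second, so Taxon21 shares a more recent common ancestor with Taxon43.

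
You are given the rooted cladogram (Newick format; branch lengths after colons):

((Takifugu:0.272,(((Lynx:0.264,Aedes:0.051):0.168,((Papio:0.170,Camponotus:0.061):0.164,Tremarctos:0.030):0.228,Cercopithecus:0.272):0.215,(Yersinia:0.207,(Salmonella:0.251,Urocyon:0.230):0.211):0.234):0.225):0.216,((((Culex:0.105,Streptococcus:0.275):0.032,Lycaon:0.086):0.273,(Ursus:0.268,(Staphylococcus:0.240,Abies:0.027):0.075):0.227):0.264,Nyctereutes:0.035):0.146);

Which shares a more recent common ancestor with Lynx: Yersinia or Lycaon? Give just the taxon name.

The MRCA of Lynx and Yersinia subtends (((Lynx,Aedes),((Papio,Camponotus),Tremarctos),Cercopithecus),(Yersinia,(Salmonella,Urocyon))) (9 taxa).
The MRCA of Lynx and Lycaon is the root, subtending the entire tree (17 taxa).
The first is nested inside the second, so Lynx shares a more recent common ancestor with Yersinia.

Yersinia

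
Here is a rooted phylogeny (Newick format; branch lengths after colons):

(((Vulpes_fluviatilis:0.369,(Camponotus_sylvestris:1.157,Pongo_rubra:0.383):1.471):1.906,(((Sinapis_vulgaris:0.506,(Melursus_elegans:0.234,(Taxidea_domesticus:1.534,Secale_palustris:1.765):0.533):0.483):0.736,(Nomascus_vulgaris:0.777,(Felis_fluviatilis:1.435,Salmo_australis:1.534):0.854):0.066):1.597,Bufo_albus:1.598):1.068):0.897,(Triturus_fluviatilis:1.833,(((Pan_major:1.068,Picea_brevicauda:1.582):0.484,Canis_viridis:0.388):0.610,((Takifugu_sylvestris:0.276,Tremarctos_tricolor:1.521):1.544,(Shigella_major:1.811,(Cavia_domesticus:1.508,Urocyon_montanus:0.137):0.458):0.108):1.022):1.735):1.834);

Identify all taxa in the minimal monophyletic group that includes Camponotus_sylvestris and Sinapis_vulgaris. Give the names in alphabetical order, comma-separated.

Bufo_albus, Camponotus_sylvestris, Felis_fluviatilis, Melursus_elegans, Nomascus_vulgaris, Pongo_rubra, Salmo_australis, Secale_palustris, Sinapis_vulgaris, Taxidea_domesticus, Vulpes_fluviatilis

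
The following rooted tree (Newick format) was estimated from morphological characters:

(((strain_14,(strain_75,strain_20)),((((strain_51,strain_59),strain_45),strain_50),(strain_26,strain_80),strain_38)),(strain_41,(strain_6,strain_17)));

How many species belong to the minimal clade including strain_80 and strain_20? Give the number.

10

The MRCA of strain_80 and strain_20 is the node subtending ((strain_14,(strain_75,strain_20)),((((strain_51,strain_59),strain_45),strain_50),(strain_26,strain_80),strain_38)).
That clade contains 10 terminal taxa: strain_14, strain_20, strain_26, strain_38, strain_45, strain_50, strain_51, strain_59, strain_75, strain_80.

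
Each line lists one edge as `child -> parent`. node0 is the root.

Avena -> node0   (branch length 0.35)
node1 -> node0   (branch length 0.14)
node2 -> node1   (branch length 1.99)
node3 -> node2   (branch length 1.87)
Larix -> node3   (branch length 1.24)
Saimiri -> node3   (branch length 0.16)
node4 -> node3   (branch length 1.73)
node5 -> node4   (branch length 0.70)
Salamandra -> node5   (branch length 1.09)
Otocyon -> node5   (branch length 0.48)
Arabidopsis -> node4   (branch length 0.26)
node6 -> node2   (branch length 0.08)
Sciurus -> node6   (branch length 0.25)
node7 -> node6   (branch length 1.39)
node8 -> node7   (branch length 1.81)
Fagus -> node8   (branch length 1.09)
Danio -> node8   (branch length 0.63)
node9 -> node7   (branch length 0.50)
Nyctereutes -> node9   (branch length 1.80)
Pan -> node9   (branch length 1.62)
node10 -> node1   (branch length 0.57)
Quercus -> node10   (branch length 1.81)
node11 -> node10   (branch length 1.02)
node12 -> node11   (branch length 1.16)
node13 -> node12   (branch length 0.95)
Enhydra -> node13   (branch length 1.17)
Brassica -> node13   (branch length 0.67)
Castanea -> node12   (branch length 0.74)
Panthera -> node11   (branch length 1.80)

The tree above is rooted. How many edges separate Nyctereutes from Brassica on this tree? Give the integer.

10

The MRCA of Nyctereutes and Brassica is the node subtending (((Larix,Saimiri,((Salamandra,Otocyon),Arabidopsis)),(Sciurus,((Fagus,Danio),(Nyctereutes,Pan)))),(Quercus,(((Enhydra,Brassica),Castanea),Panthera))).
From Nyctereutes up to that node: 5 branches. From Brassica up to the same node: 5 branches. Total: 5 + 5 = 10.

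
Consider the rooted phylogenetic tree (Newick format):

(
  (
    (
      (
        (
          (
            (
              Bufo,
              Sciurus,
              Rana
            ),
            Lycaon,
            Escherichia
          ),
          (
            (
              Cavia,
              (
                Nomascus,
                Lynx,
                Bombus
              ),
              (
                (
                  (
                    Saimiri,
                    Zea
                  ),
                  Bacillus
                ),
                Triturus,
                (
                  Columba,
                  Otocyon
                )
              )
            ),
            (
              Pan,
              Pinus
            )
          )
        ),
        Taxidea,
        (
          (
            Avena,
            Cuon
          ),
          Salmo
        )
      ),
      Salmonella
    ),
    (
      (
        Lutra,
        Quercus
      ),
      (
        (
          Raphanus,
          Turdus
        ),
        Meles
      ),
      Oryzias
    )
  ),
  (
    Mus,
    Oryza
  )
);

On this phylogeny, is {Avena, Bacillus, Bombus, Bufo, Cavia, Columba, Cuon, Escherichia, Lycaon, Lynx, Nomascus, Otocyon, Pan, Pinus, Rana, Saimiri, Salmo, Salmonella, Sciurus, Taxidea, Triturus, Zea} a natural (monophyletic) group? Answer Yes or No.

Yes

The most recent common ancestor of these taxa subtends (((((Bufo,Sciurus,Rana),Lycaon,Escherichia),((Cavia,(Nomascus,Lynx,Bombus),(((Saimiri,Zea),Bacillus),Triturus,(Columba,Otocyon))),(Pan,Pinus))),Taxidea,((Avena,Cuon),Salmo)),Salmonella).
That clade has exactly 22 tips — every listed taxon and nothing else — so the group is monophyletic.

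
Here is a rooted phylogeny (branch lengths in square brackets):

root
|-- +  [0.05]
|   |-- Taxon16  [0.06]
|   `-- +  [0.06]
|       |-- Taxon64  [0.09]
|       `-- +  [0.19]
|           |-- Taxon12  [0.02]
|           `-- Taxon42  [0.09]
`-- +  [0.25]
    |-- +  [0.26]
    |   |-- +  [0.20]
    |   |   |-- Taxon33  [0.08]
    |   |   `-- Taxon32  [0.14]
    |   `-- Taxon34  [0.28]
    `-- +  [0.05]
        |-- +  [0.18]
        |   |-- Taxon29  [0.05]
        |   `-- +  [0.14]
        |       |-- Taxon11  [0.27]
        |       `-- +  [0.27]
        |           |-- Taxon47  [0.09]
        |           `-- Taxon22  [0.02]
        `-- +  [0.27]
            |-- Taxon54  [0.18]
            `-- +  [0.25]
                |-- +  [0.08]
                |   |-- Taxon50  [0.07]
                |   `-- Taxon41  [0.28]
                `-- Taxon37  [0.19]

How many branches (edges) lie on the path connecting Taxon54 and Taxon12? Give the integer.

The MRCA of Taxon54 and Taxon12 is the root of the tree.
From Taxon54 up to that node: 4 branches. From Taxon12 up to the same node: 4 branches. Total: 4 + 4 = 8.

8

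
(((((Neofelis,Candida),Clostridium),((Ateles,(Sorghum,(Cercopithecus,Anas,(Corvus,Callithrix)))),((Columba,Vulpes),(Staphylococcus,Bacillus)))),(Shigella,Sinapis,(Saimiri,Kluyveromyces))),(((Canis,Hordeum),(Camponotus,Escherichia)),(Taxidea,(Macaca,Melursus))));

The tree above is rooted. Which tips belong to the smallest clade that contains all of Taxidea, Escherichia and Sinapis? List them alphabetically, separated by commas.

Tracing Taxidea: it sits inside (Taxidea,(Macaca,Melursus)).
Tracing Escherichia: it sits inside (Camponotus,Escherichia).
Tracing Sinapis: it sits inside (Shigella,Sinapis,(Saimiri,Kluyveromyces)).
The smallest clade enclosing all 3 is the whole tree (their MRCA is the root), so the answer is all 24 tips in alphabetical order.

Anas, Ateles, Bacillus, Callithrix, Camponotus, Candida, Canis, Cercopithecus, Clostridium, Columba, Corvus, Escherichia, Hordeum, Kluyveromyces, Macaca, Melursus, Neofelis, Saimiri, Shigella, Sinapis, Sorghum, Staphylococcus, Taxidea, Vulpes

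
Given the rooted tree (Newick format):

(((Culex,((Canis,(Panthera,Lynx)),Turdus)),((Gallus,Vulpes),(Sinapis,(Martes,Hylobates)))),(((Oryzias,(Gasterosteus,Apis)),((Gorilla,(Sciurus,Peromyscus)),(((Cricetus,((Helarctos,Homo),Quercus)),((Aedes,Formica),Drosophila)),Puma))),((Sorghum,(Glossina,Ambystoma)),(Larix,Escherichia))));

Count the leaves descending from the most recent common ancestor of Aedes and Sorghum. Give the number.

19

The MRCA of Aedes and Sorghum is the node subtending (((Oryzias,(Gasterosteus,Apis)),((Gorilla,(Sciurus,Peromyscus)),(((Cricetus,((Helarctos,Homo),Quercus)),((Aedes,Formica),Drosophila)),Puma))),((Sorghum,(Glossina,Ambystoma)),(Larix,Escherichia))).
That clade contains 19 terminal taxa: Aedes, Ambystoma, Apis, Cricetus, Drosophila, Escherichia, Formica, Gasterosteus, Glossina, Gorilla, Helarctos, Homo, Larix, Oryzias, Peromyscus, Puma, Quercus, Sciurus, Sorghum.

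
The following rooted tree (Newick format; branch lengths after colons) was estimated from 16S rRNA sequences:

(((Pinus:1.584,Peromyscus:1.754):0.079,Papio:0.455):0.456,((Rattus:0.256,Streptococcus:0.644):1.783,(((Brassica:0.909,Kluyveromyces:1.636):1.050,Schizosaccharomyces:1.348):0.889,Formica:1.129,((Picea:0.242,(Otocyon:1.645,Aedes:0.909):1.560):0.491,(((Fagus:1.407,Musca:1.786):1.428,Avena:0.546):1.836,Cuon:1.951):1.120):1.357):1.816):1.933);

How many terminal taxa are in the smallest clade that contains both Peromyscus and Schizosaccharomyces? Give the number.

16

The MRCA of Peromyscus and Schizosaccharomyces is the root, so the clade is the entire tree.
That clade contains 16 terminal taxa: Aedes, Avena, Brassica, Cuon, Fagus, Formica, Kluyveromyces, Musca, Otocyon, Papio, Peromyscus, Picea, Pinus, Rattus, Schizosaccharomyces, Streptococcus.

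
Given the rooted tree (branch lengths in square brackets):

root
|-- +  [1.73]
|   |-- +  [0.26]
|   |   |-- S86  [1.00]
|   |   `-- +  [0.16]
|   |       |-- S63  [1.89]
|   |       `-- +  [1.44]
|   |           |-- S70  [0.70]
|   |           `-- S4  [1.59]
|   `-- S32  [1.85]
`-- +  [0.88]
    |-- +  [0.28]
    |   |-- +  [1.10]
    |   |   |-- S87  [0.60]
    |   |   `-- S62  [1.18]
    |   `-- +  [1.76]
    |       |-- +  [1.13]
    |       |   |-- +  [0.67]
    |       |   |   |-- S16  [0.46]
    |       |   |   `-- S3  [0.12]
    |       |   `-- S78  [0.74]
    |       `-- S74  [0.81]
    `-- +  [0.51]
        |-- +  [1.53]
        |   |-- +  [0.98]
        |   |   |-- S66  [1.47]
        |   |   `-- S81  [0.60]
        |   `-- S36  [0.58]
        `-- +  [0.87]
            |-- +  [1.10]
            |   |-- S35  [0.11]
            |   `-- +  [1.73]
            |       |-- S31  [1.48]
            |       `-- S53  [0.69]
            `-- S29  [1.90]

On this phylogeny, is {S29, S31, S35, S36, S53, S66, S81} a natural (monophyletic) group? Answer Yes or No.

Yes

The most recent common ancestor of these taxa subtends (((S66,S81),S36),((S35,(S31,S53)),S29)).
That clade has exactly 7 tips — every listed taxon and nothing else — so the group is monophyletic.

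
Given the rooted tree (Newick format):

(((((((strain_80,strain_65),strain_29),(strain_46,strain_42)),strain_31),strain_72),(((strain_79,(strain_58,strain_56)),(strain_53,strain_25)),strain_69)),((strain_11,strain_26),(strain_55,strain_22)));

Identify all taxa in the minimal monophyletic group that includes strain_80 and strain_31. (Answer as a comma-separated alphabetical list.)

strain_29, strain_31, strain_42, strain_46, strain_65, strain_80

Tracing strain_80: it sits inside (strain_80,strain_65).
Tracing strain_31: it sits inside ((((strain_80,strain_65),strain_29),(strain_46,strain_42)),strain_31).
The smallest clade enclosing both is ((((strain_80,strain_65),strain_29),(strain_46,strain_42)),strain_31); the answer is its 6 terminal taxa in alphabetical order.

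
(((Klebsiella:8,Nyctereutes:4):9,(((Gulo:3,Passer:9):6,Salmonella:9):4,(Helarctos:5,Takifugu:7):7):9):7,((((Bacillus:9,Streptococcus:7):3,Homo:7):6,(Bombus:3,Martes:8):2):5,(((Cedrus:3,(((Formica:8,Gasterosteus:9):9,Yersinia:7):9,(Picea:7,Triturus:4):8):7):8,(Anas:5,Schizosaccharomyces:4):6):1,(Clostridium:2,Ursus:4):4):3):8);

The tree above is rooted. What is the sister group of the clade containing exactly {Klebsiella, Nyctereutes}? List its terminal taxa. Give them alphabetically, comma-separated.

Gulo, Helarctos, Passer, Salmonella, Takifugu

The clade containing exactly {Klebsiella, Nyctereutes} attaches to the tree at the node subtending ((Klebsiella,Nyctereutes),(((Gulo,Passer),Salmonella),(Helarctos,Takifugu))).
The other lineage descending from that same node — the sister group — is (((Gulo,Passer),Salmonella),(Helarctos,Takifugu)); its 5 tips in alphabetical order are the answer.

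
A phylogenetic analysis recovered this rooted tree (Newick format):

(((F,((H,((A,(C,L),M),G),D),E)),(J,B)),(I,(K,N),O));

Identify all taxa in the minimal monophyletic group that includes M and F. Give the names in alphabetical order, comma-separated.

A, C, D, E, F, G, H, L, M

Tracing M: it sits inside (A,(C,L),M).
Tracing F: it sits inside (F,((H,((A,(C,L),M),G),D),E)).
The smallest clade enclosing both is (F,((H,((A,(C,L),M),G),D),E)); the answer is its 9 terminal taxa in alphabetical order.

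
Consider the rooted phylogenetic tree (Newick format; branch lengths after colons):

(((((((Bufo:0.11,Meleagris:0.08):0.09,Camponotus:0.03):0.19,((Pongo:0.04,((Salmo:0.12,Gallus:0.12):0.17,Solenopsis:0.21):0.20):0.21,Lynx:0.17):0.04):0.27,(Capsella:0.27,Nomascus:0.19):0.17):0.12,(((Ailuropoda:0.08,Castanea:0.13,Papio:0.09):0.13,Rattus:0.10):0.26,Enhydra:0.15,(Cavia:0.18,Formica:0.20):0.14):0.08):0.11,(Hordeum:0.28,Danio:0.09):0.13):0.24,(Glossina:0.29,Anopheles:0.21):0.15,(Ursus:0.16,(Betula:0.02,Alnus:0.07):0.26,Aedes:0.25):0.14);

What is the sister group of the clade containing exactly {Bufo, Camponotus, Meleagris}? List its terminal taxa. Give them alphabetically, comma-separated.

The clade containing exactly {Bufo, Camponotus, Meleagris} attaches to the tree at the node subtending (((Bufo,Meleagris),Camponotus),((Pongo,((Salmo,Gallus),Solenopsis)),Lynx)).
The other lineage descending from that same node — the sister group — is ((Pongo,((Salmo,Gallus),Solenopsis)),Lynx); its 5 tips in alphabetical order are the answer.

Gallus, Lynx, Pongo, Salmo, Solenopsis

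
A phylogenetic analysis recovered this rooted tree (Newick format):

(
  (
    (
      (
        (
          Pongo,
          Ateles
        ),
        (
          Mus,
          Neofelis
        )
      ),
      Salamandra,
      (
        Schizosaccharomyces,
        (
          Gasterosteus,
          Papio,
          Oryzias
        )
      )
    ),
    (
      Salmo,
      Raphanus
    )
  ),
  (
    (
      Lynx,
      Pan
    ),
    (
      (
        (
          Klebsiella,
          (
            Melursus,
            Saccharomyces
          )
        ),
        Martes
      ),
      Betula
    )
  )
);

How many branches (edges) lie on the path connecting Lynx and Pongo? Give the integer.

The MRCA of Lynx and Pongo is the root of the tree.
From Lynx up to that node: 3 branches. From Pongo up to the same node: 5 branches. Total: 3 + 5 = 8.

8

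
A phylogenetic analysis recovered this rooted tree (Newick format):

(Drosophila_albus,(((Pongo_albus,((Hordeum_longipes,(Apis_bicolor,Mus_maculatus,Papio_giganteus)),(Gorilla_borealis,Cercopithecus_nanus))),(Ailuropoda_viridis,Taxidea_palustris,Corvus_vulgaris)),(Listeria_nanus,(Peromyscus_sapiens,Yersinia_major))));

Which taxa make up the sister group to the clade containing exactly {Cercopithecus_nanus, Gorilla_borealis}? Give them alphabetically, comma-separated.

The clade containing exactly {Cercopithecus_nanus, Gorilla_borealis} attaches to the tree at the node subtending ((Hordeum_longipes,(Apis_bicolor,Mus_maculatus,Papio_giganteus)),(Gorilla_borealis,Cercopithecus_nanus)).
The other lineage descending from that same node — the sister group — is (Hordeum_longipes,(Apis_bicolor,Mus_maculatus,Papio_giganteus)); its 4 tips in alphabetical order are the answer.

Apis_bicolor, Hordeum_longipes, Mus_maculatus, Papio_giganteus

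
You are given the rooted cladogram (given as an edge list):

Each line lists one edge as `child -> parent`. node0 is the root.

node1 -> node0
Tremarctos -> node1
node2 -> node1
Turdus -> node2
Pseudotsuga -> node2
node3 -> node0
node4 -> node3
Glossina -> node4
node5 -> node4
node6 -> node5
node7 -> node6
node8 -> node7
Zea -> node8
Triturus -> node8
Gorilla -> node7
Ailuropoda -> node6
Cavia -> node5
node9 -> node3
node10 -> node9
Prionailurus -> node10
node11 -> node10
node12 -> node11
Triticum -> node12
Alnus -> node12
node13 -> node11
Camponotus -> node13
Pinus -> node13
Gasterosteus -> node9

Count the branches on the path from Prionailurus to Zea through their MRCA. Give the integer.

9

The MRCA of Prionailurus and Zea is the node subtending ((Glossina,((((Zea,Triturus),Gorilla),Ailuropoda),Cavia)),((Prionailurus,((Triticum,Alnus),(Camponotus,Pinus))),Gasterosteus)).
From Prionailurus up to that node: 3 branches. From Zea up to the same node: 6 branches. Total: 3 + 6 = 9.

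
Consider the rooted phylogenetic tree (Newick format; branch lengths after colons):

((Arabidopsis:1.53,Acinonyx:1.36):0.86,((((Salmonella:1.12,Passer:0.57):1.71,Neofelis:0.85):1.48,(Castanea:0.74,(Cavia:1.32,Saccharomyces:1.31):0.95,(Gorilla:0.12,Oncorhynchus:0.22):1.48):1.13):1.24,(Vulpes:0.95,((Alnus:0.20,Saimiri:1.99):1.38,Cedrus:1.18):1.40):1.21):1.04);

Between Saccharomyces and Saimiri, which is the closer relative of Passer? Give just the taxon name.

Saccharomyces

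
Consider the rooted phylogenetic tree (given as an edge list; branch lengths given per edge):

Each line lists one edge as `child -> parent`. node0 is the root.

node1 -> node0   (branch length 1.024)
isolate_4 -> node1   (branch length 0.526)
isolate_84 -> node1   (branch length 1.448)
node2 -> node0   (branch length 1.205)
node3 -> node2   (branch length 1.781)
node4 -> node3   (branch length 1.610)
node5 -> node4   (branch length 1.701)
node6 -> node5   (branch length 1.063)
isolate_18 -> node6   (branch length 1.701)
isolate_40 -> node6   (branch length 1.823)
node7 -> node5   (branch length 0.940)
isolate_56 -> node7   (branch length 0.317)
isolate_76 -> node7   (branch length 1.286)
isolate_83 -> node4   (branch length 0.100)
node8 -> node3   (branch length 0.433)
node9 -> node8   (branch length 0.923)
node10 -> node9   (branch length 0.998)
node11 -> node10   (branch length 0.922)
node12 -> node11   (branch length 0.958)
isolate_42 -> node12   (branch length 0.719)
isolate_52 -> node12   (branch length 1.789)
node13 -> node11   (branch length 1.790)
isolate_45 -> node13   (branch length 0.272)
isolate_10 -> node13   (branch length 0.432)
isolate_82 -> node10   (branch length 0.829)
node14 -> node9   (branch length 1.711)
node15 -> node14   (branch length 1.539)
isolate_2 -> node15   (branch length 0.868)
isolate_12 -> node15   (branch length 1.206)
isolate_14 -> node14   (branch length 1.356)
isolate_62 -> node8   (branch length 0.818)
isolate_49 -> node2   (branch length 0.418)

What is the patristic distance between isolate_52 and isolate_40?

The path runs isolate_52 → … → MRCA → … → isolate_40; the MRCA is the node subtending ((((isolate_18,isolate_40),(isolate_56,isolate_76)),isolate_83),(((((isolate_42,isolate_52),(isolate_45,isolate_10)),isolate_82),((isolate_2,isolate_12),isolate_14)),isolate_62)).
Branch lengths along that path: 1.789 + 0.958 + 0.922 + 0.998 + 0.923 + 0.433 + 1.610 + 1.701 + 1.063 + 1.823 = 12.220.

12.220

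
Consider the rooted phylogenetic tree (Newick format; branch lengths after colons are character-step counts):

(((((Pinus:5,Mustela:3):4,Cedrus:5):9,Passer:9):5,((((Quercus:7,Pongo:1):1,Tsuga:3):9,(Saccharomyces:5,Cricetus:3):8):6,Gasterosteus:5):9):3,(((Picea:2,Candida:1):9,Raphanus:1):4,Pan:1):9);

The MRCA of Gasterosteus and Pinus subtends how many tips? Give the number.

10

The MRCA of Gasterosteus and Pinus is the node subtending ((((Pinus,Mustela),Cedrus),Passer),((((Quercus,Pongo),Tsuga),(Saccharomyces,Cricetus)),Gasterosteus)).
That clade contains 10 terminal taxa: Cedrus, Cricetus, Gasterosteus, Mustela, Passer, Pinus, Pongo, Quercus, Saccharomyces, Tsuga.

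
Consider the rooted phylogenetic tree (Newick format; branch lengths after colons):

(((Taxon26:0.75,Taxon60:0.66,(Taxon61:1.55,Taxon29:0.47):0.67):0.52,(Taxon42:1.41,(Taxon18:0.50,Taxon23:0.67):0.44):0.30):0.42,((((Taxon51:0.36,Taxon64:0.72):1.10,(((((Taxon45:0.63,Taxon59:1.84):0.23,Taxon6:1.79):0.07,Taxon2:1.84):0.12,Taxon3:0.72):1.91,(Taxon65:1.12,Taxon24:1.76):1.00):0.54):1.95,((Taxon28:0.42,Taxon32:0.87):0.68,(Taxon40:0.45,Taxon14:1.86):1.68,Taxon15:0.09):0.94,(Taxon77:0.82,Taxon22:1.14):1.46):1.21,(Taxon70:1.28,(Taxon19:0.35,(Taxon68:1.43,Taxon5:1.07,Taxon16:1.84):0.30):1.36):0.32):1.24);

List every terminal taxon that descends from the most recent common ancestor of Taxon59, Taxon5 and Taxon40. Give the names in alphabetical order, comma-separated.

Taxon14, Taxon15, Taxon16, Taxon19, Taxon2, Taxon22, Taxon24, Taxon28, Taxon3, Taxon32, Taxon40, Taxon45, Taxon5, Taxon51, Taxon59, Taxon6, Taxon64, Taxon65, Taxon68, Taxon70, Taxon77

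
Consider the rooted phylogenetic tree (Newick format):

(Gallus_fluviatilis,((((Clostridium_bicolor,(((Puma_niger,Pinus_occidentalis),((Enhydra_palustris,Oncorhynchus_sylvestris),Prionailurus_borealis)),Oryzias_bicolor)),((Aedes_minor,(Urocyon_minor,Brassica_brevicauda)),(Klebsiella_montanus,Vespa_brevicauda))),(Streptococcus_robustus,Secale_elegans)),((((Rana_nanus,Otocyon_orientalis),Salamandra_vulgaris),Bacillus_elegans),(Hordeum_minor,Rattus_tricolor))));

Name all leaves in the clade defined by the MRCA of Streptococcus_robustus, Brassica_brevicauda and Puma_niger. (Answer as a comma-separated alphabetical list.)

Tracing Streptococcus_robustus: it sits inside (Streptococcus_robustus,Secale_elegans).
Tracing Brassica_brevicauda: it sits inside (Urocyon_minor,Brassica_brevicauda).
Tracing Puma_niger: it sits inside (Puma_niger,Pinus_occidentalis).
The smallest clade enclosing all 3 is (((Clostridium_bicolor,(((Puma_niger,Pinus_occidentalis),((Enhydra_palustris,Oncorhynchus_sylvestris),Prionailurus_borealis)),Oryzias_bicolor)),((Aedes_minor,(Urocyon_minor,Brassica_brevicauda)),(Klebsiella_montanus,Vespa_brevicauda))),(Streptococcus_robustus,Secale_elegans)); the answer is its 14 terminal taxa in alphabetical order.

Aedes_minor, Brassica_brevicauda, Clostridium_bicolor, Enhydra_palustris, Klebsiella_montanus, Oncorhynchus_sylvestris, Oryzias_bicolor, Pinus_occidentalis, Prionailurus_borealis, Puma_niger, Secale_elegans, Streptococcus_robustus, Urocyon_minor, Vespa_brevicauda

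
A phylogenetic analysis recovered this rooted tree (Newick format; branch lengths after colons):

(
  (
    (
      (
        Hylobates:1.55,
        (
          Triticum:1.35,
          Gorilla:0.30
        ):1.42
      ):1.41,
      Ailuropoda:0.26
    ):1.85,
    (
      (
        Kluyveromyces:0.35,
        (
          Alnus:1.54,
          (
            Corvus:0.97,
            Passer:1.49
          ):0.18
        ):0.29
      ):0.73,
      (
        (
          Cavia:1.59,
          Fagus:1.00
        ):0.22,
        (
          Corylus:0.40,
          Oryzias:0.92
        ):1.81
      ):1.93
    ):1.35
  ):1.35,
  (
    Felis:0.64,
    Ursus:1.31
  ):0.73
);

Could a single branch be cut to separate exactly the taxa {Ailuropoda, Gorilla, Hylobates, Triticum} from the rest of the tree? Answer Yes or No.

The most recent common ancestor of these taxa subtends ((Hylobates,(Triticum,Gorilla)),Ailuropoda).
That clade has exactly 4 tips — every listed taxon and nothing else — so the group is monophyletic.

Yes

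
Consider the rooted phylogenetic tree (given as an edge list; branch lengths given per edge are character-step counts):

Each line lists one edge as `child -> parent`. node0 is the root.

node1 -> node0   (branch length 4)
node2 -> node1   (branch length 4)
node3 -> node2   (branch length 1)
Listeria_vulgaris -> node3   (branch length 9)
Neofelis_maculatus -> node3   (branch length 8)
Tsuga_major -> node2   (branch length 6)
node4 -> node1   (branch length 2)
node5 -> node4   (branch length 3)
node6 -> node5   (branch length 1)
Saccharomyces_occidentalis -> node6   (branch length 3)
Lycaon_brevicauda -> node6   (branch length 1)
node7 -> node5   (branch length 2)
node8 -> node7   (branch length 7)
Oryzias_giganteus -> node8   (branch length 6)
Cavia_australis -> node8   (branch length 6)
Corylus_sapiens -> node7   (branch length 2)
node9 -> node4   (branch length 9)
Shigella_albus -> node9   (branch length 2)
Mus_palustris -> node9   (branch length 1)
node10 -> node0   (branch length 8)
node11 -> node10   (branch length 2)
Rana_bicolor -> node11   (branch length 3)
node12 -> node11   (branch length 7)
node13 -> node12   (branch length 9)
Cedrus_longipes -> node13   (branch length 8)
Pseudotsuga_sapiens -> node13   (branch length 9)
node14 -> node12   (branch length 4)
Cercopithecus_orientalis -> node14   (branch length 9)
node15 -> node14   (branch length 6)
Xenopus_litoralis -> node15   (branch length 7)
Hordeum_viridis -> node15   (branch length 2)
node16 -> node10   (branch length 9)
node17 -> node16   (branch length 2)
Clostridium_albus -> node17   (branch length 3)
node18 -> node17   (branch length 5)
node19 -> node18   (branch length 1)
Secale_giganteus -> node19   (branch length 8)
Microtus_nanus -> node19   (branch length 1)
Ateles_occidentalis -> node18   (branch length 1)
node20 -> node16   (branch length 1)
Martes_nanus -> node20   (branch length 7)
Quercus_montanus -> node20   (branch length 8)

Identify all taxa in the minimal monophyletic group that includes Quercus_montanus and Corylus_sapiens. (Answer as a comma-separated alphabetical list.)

Tracing Quercus_montanus: it sits inside (Martes_nanus,Quercus_montanus).
Tracing Corylus_sapiens: it sits inside ((Oryzias_giganteus,Cavia_australis),Corylus_sapiens).
The smallest clade enclosing both is the whole tree (their MRCA is the root), so the answer is all 22 tips in alphabetical order.

Ateles_occidentalis, Cavia_australis, Cedrus_longipes, Cercopithecus_orientalis, Clostridium_albus, Corylus_sapiens, Hordeum_viridis, Listeria_vulgaris, Lycaon_brevicauda, Martes_nanus, Microtus_nanus, Mus_palustris, Neofelis_maculatus, Oryzias_giganteus, Pseudotsuga_sapiens, Quercus_montanus, Rana_bicolor, Saccharomyces_occidentalis, Secale_giganteus, Shigella_albus, Tsuga_major, Xenopus_litoralis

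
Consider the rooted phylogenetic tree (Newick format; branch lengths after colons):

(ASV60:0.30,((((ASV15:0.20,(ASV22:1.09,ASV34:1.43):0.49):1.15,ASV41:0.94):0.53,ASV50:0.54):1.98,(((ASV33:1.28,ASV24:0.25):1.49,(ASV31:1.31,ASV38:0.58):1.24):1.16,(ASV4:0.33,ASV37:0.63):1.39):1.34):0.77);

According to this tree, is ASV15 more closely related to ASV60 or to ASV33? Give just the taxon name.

ASV33

The MRCA of ASV15 and ASV33 subtends ((((ASV15,(ASV22,ASV34)),ASV41),ASV50),(((ASV33,ASV24),(ASV31,ASV38)),(ASV4,ASV37))) (11 taxa).
The MRCA of ASV15 and ASV60 is the root, subtending the entire tree (12 taxa).
The first is nested inside the second, so ASV15 shares a more recent common ancestor with ASV33.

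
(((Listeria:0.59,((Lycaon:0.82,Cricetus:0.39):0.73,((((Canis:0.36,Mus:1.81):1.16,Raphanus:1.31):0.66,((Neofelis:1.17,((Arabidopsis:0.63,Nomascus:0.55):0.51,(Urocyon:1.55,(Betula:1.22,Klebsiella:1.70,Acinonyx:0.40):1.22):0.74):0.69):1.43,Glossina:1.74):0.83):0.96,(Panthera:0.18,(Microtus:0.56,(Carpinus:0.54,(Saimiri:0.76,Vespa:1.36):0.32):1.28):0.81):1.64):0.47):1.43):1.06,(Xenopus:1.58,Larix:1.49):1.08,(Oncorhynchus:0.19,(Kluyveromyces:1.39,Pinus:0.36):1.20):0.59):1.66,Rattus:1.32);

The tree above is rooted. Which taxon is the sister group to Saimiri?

Saimiri attaches to the tree at the node subtending (Saimiri,Vespa).
The other lineage descending from that same node — the sister group — is the single tip Vespa.

Vespa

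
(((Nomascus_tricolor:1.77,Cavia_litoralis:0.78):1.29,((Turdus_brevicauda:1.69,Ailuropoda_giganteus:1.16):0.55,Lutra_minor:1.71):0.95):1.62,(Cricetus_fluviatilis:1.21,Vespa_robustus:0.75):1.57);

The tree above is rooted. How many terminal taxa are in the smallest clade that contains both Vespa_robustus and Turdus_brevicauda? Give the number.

The MRCA of Vespa_robustus and Turdus_brevicauda is the root, so the clade is the entire tree.
That clade contains 7 terminal taxa: Ailuropoda_giganteus, Cavia_litoralis, Cricetus_fluviatilis, Lutra_minor, Nomascus_tricolor, Turdus_brevicauda, Vespa_robustus.

7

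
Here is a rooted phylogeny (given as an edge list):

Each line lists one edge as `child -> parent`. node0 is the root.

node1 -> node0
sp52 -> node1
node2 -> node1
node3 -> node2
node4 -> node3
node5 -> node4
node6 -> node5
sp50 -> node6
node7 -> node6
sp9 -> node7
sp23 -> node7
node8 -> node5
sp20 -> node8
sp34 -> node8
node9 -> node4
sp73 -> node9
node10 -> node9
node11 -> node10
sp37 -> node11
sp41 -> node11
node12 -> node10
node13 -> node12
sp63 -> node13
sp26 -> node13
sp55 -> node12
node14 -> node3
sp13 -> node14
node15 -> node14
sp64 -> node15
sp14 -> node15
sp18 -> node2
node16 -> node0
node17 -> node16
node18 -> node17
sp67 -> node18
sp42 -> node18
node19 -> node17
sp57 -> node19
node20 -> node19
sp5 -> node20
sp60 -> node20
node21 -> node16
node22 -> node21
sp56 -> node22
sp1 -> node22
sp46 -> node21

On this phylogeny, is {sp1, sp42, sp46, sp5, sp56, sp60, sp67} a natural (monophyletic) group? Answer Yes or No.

No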